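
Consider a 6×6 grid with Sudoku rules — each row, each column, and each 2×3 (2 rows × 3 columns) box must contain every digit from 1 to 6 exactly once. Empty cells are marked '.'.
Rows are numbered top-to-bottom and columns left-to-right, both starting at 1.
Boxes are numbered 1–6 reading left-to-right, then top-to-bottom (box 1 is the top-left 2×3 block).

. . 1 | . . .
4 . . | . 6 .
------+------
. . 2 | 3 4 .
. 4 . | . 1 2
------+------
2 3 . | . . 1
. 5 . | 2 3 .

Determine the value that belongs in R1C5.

Cell R1C5 itself could take any of {2, 5} by direct elimination.
Consider where 2 can go in box 2.
R1C4 is out (column 4 already has a 2).
R1C6 is out (column 6 already has a 2).
R2C4 is out (column 4 already has a 2).
R2C6 is out (column 6 already has a 2).
So the only cell in box 2 that can hold 2 is R1C5.
Therefore R1C5 = 2.

2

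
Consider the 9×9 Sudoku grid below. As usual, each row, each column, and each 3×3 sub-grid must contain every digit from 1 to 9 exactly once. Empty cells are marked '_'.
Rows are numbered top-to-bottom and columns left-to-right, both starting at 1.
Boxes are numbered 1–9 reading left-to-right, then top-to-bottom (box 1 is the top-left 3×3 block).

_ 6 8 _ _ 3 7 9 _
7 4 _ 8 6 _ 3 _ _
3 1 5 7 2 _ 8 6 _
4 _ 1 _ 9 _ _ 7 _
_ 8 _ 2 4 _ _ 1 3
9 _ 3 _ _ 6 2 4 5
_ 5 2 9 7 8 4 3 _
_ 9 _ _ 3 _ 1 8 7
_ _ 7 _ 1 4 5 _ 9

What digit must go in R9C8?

2

Row 9 already contains {1, 4, 5, 7, 9}.
Column 8 already contains {1, 3, 4, 6, 7, 8, 9}.
Its 3×3 block (box 9) already contains {1, 3, 4, 5, 7, 8, 9}.
The only value from 1–9 not eliminated is 2, so R9C8 = 2.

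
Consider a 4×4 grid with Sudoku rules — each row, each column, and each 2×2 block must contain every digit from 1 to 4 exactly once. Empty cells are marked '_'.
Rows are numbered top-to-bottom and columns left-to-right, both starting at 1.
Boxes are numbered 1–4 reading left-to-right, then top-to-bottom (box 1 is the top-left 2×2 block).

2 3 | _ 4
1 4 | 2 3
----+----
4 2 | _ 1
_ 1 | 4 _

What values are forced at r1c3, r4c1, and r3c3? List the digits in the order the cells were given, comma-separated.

1,3,3

For r1c3:
  Row 1 already contains {2, 3, 4}.
  Column 3 already contains {2, 4}.
  Its 2×2 block (box 2) already contains {2, 3, 4}.
  The only value from 1–4 not eliminated is 1, so r1c3 = 1.
For r4c1:
  Row 4 already contains {1, 4}.
  Column 1 already contains {1, 2, 4}.
  Its 2×2 block (box 3) already contains {1, 2, 4}.
  The only value from 1–4 not eliminated is 3, so r4c1 = 3.
For r3c3:
  Row 3 already contains {1, 2, 4}.
  Column 3 already contains {2, 4}.
  Its 2×2 block (box 4) already contains {1, 4}.
  The only value from 1–4 not eliminated is 3, so r3c3 = 3.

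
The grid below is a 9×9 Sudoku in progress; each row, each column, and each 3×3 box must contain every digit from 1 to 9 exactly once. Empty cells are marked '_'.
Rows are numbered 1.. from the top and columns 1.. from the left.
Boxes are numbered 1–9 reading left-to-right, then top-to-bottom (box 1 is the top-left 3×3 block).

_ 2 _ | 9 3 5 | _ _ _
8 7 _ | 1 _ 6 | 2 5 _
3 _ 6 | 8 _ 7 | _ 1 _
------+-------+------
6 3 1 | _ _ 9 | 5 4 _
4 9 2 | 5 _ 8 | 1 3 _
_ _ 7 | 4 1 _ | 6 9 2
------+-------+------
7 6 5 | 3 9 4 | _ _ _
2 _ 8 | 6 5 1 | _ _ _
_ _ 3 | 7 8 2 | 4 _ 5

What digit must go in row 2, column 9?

3

Cell row 2, column 9 itself could take any of {3, 4, 9} by direct elimination.
Consider where 3 can go in row 2.
row 2, column 3 is out (column 3 already has a 3).
row 2, column 5 is out (column 5 already has a 3).
So the only cell in row 2 that can hold 3 is row 2, column 9.
Therefore row 2, column 9 = 3.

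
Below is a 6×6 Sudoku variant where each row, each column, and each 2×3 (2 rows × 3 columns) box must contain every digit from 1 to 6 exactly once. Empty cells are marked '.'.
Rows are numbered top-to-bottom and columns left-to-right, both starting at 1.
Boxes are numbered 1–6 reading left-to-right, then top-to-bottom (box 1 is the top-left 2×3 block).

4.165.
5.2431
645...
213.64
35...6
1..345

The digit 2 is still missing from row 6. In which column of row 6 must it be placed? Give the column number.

2

Consider where 2 can go in row 6.
R6C3 is out (column 3 already has a 2).
So the only cell in row 6 that can hold 2 is R6C2.
That is column 2.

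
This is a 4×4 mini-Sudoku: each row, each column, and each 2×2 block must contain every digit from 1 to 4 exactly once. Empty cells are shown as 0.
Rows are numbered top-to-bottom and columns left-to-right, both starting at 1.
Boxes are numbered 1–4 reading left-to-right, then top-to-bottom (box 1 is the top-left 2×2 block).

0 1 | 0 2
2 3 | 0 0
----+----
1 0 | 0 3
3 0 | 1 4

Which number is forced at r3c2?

4

Cell r3c2 itself could take any of {2, 4} by direct elimination.
Consider where 4 can go in row 3.
r3c3 is out (box 4 already has a 4).
So the only cell in row 3 that can hold 4 is r3c2.
Therefore r3c2 = 4.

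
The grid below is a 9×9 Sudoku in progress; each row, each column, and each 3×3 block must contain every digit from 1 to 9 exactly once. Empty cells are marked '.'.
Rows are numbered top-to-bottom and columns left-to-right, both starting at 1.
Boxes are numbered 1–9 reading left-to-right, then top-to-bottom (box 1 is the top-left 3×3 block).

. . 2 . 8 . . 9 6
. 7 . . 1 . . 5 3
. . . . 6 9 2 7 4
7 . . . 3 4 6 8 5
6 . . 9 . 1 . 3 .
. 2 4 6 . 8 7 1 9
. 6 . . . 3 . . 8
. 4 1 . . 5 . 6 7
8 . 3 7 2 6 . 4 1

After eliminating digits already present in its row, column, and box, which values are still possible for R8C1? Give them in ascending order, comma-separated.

2,9

Row 8 already contains {1, 4, 5, 6, 7}.
Column 1 already contains {6, 7, 8}.
Its 3×3 block (box 7) already contains {1, 3, 4, 6, 8}.
Removing those from 1–9 leaves {2, 9} as the candidates for R8C1.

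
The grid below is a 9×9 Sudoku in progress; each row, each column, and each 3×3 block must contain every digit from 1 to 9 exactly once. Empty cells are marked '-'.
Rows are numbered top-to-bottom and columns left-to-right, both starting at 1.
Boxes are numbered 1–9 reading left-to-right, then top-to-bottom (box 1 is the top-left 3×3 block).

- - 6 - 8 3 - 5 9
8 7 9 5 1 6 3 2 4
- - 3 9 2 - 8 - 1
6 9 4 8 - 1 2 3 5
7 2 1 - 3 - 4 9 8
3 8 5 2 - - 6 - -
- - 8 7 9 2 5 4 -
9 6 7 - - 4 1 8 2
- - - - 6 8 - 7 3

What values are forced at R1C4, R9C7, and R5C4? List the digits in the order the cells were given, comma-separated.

4,9,6

For R1C4:
  Row 1 already contains {3, 5, 6, 8, 9}.
  Column 4 already contains {2, 5, 7, 8, 9}.
  Its 3×3 block (box 2) already contains {1, 2, 3, 5, 6, 8, 9}.
  The only value from 1–9 not eliminated is 4, so R1C4 = 4.
For R9C7:
  Row 9 already contains {3, 6, 7, 8}.
  Column 7 already contains {1, 2, 3, 4, 5, 6, 8}.
  Its 3×3 block (box 9) already contains {1, 2, 3, 4, 5, 7, 8}.
  The only value from 1–9 not eliminated is 9, so R9C7 = 9.
For R5C4:
  Row 5 already contains {1, 2, 3, 4, 7, 8, 9}.
  Column 4 already contains {2, 5, 7, 8, 9}.
  Its 3×3 block (box 5) already contains {1, 2, 3, 8}.
  The only value from 1–9 not eliminated is 6, so R5C4 = 6.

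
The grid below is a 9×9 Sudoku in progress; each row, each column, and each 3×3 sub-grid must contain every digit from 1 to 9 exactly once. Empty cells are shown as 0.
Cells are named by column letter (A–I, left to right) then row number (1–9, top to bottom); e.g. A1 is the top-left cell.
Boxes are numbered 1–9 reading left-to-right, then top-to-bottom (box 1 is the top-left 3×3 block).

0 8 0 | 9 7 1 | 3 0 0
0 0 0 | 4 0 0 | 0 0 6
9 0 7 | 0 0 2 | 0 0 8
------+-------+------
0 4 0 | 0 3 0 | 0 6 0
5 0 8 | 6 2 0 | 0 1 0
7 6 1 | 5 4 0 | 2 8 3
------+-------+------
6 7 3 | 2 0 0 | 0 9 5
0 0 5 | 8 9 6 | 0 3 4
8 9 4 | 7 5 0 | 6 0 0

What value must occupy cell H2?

7

Cell H2 itself could take any of {2, 5, 7} by direct elimination.
Consider where 7 can go in column H.
H1 is out (row 1 already has a 7).
H3 is out (row 3 already has a 7).
H9 is out (row 9 already has a 7).
So the only cell in column H that can hold 7 is H2.
Therefore H2 = 7.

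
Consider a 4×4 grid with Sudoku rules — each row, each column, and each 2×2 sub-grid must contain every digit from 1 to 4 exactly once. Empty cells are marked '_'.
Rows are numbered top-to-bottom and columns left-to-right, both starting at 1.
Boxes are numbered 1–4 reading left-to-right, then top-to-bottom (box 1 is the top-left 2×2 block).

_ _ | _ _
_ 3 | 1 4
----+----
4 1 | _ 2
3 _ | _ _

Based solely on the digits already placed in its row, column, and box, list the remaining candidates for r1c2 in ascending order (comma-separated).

2,4

Row 1 already contains {}.
Column 2 already contains {1, 3}.
Its 2×2 block (box 1) already contains {3}.
Removing those from 1–4 leaves {2, 4} as the candidates for r1c2.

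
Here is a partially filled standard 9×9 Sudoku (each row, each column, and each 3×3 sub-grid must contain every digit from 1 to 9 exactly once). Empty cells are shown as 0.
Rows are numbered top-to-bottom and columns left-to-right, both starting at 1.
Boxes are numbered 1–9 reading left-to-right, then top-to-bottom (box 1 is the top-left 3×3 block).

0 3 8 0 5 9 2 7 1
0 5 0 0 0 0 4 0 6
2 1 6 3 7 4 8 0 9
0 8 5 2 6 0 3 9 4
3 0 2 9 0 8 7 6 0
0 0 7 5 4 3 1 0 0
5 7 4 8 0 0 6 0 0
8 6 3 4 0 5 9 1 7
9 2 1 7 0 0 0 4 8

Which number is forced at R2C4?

Row 2 already contains {4, 5, 6}.
Column 4 already contains {2, 3, 4, 5, 7, 8, 9}.
Its 3×3 block (box 2) already contains {3, 4, 5, 7, 9}.
The only value from 1–9 not eliminated is 1, so R2C4 = 1.

1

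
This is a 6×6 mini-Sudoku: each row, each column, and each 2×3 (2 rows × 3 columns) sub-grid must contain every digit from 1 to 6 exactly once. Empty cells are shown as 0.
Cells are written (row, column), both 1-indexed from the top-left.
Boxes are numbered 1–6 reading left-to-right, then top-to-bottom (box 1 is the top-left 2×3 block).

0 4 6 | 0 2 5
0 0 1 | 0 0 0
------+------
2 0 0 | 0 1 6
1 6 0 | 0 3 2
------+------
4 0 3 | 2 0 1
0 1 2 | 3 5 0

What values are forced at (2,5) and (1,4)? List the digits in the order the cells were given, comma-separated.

4,1

For (2,5):
  Consider where 4 can go in column 5.
  (5,5) is out (row 5 already has a 4).
  So the only cell in column 5 that can hold 4 is (2,5).
  So (2,5) = 4.
For (1,4):
  Row 1 already contains {2, 4, 5, 6}.
  Column 4 already contains {2, 3}.
  Its 2×3 block (box 2) already contains {2, 5}.
  The only value from 1–6 not eliminated is 1, so (1,4) = 1.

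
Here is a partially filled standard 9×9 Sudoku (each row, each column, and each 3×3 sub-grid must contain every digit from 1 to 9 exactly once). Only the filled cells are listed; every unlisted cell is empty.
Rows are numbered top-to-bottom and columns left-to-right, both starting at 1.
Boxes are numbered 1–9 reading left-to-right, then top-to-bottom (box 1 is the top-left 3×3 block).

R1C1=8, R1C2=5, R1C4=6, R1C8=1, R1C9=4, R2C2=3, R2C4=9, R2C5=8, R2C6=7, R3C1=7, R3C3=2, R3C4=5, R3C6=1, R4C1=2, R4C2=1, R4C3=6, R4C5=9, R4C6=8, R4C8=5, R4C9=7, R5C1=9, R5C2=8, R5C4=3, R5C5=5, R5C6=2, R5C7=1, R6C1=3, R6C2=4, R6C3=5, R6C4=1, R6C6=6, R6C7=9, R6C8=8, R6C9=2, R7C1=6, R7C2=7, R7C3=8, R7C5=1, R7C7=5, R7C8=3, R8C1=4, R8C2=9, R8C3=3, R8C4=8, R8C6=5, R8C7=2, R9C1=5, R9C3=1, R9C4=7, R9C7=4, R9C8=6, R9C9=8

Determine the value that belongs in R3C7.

8

Cell R3C7 itself could take any of {3, 6, 8} by direct elimination.
Consider where 8 can go in column 7.
R1C7 is out (row 1 already has a 8).
R2C7 is out (row 2 already has a 8).
R4C7 is out (row 4 already has a 8).
So the only cell in column 7 that can hold 8 is R3C7.
Therefore R3C7 = 8.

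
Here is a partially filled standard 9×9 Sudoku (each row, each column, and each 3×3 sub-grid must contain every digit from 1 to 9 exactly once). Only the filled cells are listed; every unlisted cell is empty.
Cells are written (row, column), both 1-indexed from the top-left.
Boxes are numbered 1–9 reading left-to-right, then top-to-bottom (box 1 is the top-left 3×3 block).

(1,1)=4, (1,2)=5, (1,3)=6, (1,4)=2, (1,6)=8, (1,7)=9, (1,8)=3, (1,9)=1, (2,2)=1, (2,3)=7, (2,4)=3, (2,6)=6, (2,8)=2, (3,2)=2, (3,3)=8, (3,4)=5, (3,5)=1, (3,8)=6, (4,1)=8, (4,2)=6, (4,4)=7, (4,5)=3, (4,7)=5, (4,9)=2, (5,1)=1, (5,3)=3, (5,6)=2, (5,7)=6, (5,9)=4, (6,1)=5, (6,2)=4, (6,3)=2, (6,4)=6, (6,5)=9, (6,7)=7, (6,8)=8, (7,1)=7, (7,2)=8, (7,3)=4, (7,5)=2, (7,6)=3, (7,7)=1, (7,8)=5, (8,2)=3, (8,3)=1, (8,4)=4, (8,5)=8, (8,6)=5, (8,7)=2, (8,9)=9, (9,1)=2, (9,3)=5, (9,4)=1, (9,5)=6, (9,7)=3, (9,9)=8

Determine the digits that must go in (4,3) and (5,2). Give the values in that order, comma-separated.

For (4,3):
  Row 4 already contains {2, 3, 5, 6, 7, 8}.
  Column 3 already contains {1, 2, 3, 4, 5, 6, 7, 8}.
  Its 3×3 block (box 4) already contains {1, 2, 3, 4, 5, 6, 8}.
  The only value from 1–9 not eliminated is 9, so (4,3) = 9.
For (5,2):
  Consider where 7 can go in box 4.
  (4,3) is out (row 4 already has a 7).
  So the only cell in box 4 that can hold 7 is (5,2).
  So (5,2) = 7.

9,7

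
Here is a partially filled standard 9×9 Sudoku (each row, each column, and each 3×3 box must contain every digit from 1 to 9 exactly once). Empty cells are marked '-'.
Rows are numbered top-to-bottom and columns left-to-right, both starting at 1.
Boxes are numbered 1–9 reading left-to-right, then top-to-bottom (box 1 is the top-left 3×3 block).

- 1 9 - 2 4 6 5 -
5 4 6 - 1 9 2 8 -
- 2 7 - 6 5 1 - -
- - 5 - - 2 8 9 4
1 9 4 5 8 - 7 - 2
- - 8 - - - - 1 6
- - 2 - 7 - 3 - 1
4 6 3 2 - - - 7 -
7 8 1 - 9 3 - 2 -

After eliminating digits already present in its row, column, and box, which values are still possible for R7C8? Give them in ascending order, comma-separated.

4,6

Row 7 already contains {1, 2, 3, 7}.
Column 8 already contains {1, 2, 5, 7, 8, 9}.
Its 3×3 block (box 9) already contains {1, 2, 3, 7}.
Removing those from 1–9 leaves {4, 6} as the candidates for R7C8.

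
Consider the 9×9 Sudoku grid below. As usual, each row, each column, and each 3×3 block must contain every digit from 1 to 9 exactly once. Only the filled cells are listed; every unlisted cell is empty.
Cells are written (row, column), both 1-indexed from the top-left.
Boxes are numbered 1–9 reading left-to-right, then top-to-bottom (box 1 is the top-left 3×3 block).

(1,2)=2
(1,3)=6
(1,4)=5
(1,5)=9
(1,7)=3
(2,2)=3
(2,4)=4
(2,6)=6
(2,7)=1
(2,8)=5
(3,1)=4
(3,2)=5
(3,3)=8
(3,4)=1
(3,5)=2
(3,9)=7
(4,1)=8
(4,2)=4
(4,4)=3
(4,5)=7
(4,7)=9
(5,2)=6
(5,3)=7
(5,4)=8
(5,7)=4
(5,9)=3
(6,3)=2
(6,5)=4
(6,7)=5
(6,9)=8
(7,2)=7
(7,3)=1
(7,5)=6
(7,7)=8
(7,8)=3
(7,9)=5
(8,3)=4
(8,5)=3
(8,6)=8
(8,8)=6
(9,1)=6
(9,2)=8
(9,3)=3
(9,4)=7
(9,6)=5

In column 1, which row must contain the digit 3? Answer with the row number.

Consider where 3 can go in column 1.
(1,1) is out (row 1 already has a 3).
(2,1) is out (row 2 already has a 3).
(5,1) is out (row 5 already has a 3).
(7,1) is out (row 7 already has a 3).
(8,1) is out (row 8 already has a 3).
So the only cell in column 1 that can hold 3 is (6,1).
That is row 6.

6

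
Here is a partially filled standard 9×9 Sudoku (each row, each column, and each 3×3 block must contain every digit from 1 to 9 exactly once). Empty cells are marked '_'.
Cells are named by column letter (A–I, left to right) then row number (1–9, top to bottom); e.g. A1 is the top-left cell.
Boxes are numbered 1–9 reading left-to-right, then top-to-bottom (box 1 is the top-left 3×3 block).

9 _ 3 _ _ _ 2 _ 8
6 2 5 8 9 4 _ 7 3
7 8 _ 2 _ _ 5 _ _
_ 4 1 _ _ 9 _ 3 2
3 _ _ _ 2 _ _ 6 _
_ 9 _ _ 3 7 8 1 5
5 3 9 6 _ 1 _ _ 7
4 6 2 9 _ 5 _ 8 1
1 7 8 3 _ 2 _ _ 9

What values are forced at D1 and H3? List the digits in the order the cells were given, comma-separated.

7,9

For D1:
  Consider where 7 can go in column D.
  D4 is out (box 5 already has a 7).
  D5 is out (box 5 already has a 7).
  D6 is out (row 6 already has a 7).
  So the only cell in column D that can hold 7 is D1.
  So D1 = 7.
For H3:
  Consider where 9 can go in row 3.
  C3 is out (column C already has a 9).
  E3 is out (column E already has a 9).
  F3 is out (column F already has a 9).
  I3 is out (column I already has a 9).
  So the only cell in row 3 that can hold 9 is H3.
  So H3 = 9.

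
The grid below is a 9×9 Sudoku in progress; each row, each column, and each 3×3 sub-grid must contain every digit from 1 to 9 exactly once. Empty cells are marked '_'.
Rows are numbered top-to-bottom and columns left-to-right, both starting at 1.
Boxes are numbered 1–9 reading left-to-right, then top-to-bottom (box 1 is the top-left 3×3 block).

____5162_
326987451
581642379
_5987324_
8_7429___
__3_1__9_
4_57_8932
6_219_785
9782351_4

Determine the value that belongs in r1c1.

Row 1 already contains {1, 2, 5, 6}.
Column 1 already contains {3, 4, 5, 6, 8, 9}.
Its 3×3 block (box 1) already contains {1, 2, 3, 5, 6, 8}.
The only value from 1–9 not eliminated is 7, so r1c1 = 7.

7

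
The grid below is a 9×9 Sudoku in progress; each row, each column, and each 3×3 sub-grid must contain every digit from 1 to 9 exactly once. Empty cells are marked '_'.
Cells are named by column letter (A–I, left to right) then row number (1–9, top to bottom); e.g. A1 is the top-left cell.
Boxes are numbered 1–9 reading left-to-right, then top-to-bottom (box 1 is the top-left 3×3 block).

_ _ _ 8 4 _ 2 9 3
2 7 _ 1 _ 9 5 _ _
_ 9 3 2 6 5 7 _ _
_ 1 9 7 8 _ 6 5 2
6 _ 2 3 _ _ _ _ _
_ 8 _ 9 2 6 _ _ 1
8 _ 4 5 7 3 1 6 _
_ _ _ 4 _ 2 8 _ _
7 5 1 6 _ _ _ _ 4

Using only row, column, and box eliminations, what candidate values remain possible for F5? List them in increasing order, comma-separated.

1,4

Row 5 already contains {2, 3, 6}.
Column F already contains {2, 3, 5, 6, 9}.
Its 3×3 block (box 5) already contains {2, 3, 6, 7, 8, 9}.
Removing those from 1–9 leaves {1, 4} as the candidates for F5.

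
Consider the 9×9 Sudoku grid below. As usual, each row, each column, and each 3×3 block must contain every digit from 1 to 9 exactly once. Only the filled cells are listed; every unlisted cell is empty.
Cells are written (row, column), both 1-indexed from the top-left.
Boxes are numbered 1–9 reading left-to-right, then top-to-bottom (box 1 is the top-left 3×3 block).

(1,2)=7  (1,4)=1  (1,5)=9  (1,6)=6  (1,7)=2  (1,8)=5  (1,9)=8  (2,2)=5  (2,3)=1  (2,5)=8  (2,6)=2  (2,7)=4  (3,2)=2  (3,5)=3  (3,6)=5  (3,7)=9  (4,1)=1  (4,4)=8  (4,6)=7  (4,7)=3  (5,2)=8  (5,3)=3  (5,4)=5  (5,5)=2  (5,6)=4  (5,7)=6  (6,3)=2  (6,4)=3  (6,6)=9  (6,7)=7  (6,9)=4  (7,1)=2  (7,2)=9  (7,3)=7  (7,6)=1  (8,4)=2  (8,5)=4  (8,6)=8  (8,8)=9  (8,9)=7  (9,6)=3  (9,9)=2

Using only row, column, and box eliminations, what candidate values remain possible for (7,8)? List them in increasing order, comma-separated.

Row 7 already contains {1, 2, 7, 9}.
Column 8 already contains {5, 9}.
Its 3×3 block (box 9) already contains {2, 7, 9}.
Removing those from 1–9 leaves {3, 4, 6, 8} as the candidates for (7,8).

3,4,6,8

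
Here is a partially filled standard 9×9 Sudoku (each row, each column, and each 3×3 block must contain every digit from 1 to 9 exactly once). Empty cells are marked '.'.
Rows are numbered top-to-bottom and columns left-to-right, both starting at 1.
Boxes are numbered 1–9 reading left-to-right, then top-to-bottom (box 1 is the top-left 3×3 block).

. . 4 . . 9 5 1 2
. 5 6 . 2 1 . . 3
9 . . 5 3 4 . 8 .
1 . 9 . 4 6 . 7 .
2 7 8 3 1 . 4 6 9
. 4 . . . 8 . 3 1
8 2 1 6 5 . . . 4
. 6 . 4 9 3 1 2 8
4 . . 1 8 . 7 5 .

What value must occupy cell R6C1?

Cell R6C1 itself could take any of {5, 6} by direct elimination.
Consider where 6 can go in row 6.
R6C3 is out (column 3 already has a 6).
R6C4 is out (column 4 already has a 6).
R6C5 is out (box 5 already has a 6).
R6C7 is out (box 6 already has a 6).
So the only cell in row 6 that can hold 6 is R6C1.
Therefore R6C1 = 6.

6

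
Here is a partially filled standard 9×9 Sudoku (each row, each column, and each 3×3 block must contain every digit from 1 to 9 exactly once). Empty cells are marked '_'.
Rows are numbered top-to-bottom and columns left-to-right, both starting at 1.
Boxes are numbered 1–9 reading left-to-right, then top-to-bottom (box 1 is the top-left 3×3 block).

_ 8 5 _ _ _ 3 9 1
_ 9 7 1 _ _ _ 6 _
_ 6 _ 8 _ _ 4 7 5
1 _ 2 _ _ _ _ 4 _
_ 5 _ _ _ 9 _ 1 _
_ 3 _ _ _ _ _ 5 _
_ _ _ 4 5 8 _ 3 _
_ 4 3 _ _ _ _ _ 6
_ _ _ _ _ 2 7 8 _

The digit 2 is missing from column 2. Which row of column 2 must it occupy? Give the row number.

Consider where 2 can go in column 2.
R4C2 is out (row 4 already has a 2).
R9C2 is out (row 9 already has a 2).
So the only cell in column 2 that can hold 2 is R7C2.
That is row 7.

7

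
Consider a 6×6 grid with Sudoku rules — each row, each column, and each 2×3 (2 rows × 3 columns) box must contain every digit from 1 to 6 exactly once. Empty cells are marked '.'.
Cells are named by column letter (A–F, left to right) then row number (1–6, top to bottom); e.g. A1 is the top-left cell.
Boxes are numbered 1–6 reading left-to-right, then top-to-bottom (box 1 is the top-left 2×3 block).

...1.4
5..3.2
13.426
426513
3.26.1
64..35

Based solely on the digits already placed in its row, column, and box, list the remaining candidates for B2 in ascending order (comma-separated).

Row 2 already contains {2, 3, 5}.
Column B already contains {2, 3, 4}.
Its 2×3 block (box 1) already contains {5}.
Removing those from 1–6 leaves {1, 6} as the candidates for B2.

1,6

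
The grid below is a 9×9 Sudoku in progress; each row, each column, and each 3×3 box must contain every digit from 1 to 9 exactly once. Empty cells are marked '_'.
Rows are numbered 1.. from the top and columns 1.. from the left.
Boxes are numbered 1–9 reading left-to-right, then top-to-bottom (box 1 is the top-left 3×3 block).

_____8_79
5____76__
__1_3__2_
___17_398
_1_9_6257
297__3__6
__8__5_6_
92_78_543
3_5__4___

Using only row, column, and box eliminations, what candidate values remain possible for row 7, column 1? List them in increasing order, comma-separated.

1,4,7

Row 7 already contains {5, 6, 8}.
Column 1 already contains {2, 3, 5, 9}.
Its 3×3 block (box 7) already contains {2, 3, 5, 8, 9}.
Removing those from 1–9 leaves {1, 4, 7} as the candidates for row 7, column 1.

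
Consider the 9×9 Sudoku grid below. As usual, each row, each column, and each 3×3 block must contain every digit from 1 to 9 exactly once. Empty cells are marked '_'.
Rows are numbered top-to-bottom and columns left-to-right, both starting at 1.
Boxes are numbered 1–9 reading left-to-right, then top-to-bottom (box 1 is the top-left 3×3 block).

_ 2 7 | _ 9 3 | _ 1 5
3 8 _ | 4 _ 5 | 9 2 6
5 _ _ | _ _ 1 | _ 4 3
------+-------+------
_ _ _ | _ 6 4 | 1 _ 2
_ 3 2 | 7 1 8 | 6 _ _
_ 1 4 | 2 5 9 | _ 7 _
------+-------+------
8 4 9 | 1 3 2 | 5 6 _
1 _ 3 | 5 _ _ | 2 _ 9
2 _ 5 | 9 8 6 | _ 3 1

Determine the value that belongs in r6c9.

Row 6 already contains {1, 2, 4, 5, 7, 9}.
Column 9 already contains {1, 2, 3, 5, 6, 9}.
Its 3×3 block (box 6) already contains {1, 2, 6, 7}.
The only value from 1–9 not eliminated is 8, so r6c9 = 8.

8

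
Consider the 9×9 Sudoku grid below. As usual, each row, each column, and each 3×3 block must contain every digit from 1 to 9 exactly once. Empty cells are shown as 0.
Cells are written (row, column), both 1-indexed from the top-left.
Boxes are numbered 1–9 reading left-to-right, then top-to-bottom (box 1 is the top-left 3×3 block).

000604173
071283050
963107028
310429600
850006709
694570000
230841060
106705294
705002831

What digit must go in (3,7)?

Row 3 already contains {1, 2, 3, 6, 7, 8, 9}.
Column 7 already contains {1, 2, 6, 7, 8}.
Its 3×3 block (box 3) already contains {1, 2, 3, 5, 7, 8}.
The only value from 1–9 not eliminated is 4, so (3,7) = 4.

4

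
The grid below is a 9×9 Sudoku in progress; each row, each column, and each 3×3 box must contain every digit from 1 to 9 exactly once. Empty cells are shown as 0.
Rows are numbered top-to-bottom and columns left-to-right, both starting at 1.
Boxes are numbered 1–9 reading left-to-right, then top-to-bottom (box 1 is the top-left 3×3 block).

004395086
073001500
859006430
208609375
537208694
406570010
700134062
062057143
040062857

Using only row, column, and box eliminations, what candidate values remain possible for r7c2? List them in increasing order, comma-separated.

Row 7 already contains {1, 2, 3, 4, 6, 7}.
Column 2 already contains {3, 4, 5, 6, 7}.
Its 3×3 block (box 7) already contains {2, 4, 6, 7}.
Removing those from 1–9 leaves {8, 9} as the candidates for r7c2.

8,9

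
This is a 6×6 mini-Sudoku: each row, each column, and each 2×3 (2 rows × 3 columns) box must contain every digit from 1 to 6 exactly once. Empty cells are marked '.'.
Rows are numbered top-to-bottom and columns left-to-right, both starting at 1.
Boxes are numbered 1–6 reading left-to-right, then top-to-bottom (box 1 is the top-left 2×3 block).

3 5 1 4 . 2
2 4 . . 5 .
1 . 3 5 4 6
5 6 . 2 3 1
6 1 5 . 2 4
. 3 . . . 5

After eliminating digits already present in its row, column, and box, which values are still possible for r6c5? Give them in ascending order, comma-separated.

Row 6 already contains {3, 5}.
Column 5 already contains {2, 3, 4, 5}.
Its 2×3 block (box 6) already contains {2, 4, 5}.
Removing those from 1–6 leaves {1, 6} as the candidates for r6c5.

1,6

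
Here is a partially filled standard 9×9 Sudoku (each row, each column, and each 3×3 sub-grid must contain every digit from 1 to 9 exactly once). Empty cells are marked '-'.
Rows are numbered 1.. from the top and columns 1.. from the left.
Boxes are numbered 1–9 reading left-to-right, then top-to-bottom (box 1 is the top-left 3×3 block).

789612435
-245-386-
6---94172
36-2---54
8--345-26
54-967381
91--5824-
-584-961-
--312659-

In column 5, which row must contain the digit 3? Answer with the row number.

Consider where 3 can go in column 5.
row 2, column 5 is out (row 2 already has a 3).
row 4, column 5 is out (row 4 already has a 3).
So the only cell in column 5 that can hold 3 is row 8, column 5.
That is row 8.

8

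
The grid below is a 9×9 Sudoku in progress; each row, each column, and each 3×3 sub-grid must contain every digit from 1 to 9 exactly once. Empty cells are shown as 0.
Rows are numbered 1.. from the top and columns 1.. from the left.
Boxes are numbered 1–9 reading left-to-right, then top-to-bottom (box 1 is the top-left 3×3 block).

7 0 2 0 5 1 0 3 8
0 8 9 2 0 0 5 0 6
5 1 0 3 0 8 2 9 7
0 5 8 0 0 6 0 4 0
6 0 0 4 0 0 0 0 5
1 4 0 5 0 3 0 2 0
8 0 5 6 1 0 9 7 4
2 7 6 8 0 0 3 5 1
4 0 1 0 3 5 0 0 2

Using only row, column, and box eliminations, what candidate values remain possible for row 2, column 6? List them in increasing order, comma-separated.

4,7

Row 2 already contains {2, 5, 6, 8, 9}.
Column 6 already contains {1, 3, 5, 6, 8}.
Its 3×3 block (box 2) already contains {1, 2, 3, 5, 8}.
Removing those from 1–9 leaves {4, 7} as the candidates for row 2, column 6.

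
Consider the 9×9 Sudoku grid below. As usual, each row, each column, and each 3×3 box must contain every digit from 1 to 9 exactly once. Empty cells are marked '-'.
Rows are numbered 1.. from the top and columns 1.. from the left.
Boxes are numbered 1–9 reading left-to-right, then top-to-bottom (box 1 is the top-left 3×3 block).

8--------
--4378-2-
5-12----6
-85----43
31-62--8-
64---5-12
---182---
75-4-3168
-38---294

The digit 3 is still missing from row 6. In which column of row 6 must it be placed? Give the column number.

5

Consider where 3 can go in row 6.
row 6, column 3 is out (box 4 already has a 3).
row 6, column 4 is out (column 4 already has a 3).
row 6, column 7 is out (box 6 already has a 3).
So the only cell in row 6 that can hold 3 is row 6, column 5.
That is column 5.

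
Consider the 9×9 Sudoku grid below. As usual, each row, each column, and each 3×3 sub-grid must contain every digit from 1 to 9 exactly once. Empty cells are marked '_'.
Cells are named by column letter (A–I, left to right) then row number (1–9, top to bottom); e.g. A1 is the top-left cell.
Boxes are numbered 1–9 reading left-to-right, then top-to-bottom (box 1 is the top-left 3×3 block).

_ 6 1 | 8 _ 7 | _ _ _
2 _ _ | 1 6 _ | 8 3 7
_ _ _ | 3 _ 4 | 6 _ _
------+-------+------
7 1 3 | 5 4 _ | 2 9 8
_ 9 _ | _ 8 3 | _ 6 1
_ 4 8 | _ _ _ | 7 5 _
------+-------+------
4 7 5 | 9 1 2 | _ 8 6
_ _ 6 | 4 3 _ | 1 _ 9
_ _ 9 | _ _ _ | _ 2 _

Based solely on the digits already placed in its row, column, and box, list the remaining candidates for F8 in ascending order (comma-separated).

Row 8 already contains {1, 3, 4, 6, 9}.
Column F already contains {2, 3, 4, 7}.
Its 3×3 block (box 8) already contains {1, 2, 3, 4, 9}.
Removing those from 1–9 leaves {5, 8} as the candidates for F8.

5,8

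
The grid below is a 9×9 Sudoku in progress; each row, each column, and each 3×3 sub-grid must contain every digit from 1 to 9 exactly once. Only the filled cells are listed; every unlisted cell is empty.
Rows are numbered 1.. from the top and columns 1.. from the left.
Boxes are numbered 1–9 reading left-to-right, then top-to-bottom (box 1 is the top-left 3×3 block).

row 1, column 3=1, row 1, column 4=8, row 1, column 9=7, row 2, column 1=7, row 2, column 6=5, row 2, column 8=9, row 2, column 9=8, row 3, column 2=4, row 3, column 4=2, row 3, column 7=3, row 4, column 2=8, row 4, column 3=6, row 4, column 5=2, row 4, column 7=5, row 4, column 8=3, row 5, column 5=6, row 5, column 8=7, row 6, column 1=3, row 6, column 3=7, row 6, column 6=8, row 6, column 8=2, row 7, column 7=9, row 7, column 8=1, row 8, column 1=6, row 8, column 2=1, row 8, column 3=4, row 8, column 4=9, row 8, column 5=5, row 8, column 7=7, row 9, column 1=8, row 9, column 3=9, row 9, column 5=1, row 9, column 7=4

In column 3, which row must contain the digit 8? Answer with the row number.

3

Consider where 8 can go in column 3.
row 2, column 3 is out (row 2 already has a 8).
row 5, column 3 is out (box 4 already has a 8).
row 7, column 3 is out (box 7 already has a 8).
So the only cell in column 3 that can hold 8 is row 3, column 3.
That is row 3.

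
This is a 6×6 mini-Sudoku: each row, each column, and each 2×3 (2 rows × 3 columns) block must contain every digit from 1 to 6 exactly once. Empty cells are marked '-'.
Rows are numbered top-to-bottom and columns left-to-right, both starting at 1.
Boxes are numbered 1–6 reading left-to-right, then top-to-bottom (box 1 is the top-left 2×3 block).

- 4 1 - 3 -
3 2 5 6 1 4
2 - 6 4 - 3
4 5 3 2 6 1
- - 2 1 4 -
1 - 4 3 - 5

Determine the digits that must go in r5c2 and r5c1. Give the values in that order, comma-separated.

3,5

For r5c2:
  Consider where 3 can go in column 2.
  r3c2 is out (row 3 already has a 3).
  r6c2 is out (row 6 already has a 3).
  So the only cell in column 2 that can hold 3 is r5c2.
  So r5c2 = 3.
For r5c1:
  Consider where 5 can go in row 5.
  r5c2 is out (column 2 already has a 5).
  r5c6 is out (column 6 already has a 5).
  So the only cell in row 5 that can hold 5 is r5c1.
  So r5c1 = 5.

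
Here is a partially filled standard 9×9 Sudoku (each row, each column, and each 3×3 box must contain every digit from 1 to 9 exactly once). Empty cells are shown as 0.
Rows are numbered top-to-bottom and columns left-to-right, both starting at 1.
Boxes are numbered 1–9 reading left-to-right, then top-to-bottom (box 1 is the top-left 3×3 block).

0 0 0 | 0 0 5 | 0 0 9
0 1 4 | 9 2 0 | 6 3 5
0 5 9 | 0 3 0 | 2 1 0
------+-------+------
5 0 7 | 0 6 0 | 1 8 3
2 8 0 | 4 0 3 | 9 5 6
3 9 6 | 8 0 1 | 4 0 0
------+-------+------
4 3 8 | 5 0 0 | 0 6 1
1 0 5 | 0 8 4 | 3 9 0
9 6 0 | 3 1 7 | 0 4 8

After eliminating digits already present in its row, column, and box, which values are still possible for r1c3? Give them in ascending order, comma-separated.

Row 1 already contains {5, 9}.
Column 3 already contains {4, 5, 6, 7, 8, 9}.
Its 3×3 block (box 1) already contains {1, 4, 5, 9}.
Removing those from 1–9 leaves {2, 3} as the candidates for r1c3.

2,3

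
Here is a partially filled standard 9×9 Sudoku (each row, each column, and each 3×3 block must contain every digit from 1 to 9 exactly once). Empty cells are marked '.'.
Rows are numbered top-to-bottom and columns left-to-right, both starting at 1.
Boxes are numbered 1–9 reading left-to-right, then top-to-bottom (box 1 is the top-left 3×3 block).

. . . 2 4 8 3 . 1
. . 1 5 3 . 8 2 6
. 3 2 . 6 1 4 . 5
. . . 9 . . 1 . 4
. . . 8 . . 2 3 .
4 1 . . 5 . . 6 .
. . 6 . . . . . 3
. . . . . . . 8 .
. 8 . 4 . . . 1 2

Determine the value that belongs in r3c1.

8

Cell r3c1 itself could take any of {7, 8, 9} by direct elimination.
Consider where 8 can go in box 1.
r1c1 is out (row 1 already has a 8).
r1c2 is out (row 1 already has a 8).
r1c3 is out (row 1 already has a 8).
r2c1 is out (row 2 already has a 8).
r2c2 is out (row 2 already has a 8).
So the only cell in box 1 that can hold 8 is r3c1.
Therefore r3c1 = 8.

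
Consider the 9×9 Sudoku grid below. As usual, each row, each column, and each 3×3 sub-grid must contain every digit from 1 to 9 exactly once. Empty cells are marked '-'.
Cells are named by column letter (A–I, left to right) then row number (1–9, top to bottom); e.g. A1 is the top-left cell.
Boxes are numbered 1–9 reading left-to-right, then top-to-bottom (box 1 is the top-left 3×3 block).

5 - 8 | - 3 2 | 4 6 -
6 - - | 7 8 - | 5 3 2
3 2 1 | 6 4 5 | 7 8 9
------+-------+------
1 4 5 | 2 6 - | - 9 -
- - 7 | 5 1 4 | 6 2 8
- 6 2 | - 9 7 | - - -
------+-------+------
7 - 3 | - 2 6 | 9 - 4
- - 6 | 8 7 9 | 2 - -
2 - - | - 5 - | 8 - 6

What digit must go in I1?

Row 1 already contains {2, 3, 4, 5, 6, 8}.
Column I already contains {2, 4, 6, 8, 9}.
Its 3×3 block (box 3) already contains {2, 3, 4, 5, 6, 7, 8, 9}.
The only value from 1–9 not eliminated is 1, so I1 = 1.

1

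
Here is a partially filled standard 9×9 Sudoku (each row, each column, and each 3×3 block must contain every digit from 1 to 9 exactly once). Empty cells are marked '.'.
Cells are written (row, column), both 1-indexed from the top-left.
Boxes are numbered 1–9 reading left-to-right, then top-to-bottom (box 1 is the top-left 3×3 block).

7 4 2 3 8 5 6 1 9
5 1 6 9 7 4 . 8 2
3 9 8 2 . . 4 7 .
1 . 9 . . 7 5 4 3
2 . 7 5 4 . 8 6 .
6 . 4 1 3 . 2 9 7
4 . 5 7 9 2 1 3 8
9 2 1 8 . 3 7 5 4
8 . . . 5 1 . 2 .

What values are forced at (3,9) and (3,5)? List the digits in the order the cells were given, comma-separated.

For (3,9):
  Row 3 already contains {2, 3, 4, 7, 8, 9}.
  Column 9 already contains {2, 3, 4, 7, 8, 9}.
  Its 3×3 block (box 3) already contains {1, 2, 4, 6, 7, 8, 9}.
  The only value from 1–9 not eliminated is 5, so (3,9) = 5.
For (3,5):
  Consider where 1 can go in row 3.
  (3,6) is out (column 6 already has a 1).
  (3,9) is out (box 3 already has a 1).
  So the only cell in row 3 that can hold 1 is (3,5).
  So (3,5) = 1.

5,1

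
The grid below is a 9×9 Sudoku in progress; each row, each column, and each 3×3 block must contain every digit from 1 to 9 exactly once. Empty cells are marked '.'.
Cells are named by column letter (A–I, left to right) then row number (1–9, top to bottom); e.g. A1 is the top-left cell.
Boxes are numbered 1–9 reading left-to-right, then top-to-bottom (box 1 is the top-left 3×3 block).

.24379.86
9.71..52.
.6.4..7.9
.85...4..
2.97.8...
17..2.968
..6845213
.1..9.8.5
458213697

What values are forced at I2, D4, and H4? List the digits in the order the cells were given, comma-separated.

For I2:
  Row 2 already contains {1, 2, 5, 7, 9}.
  Column I already contains {3, 5, 6, 7, 8, 9}.
  Its 3×3 block (box 3) already contains {2, 5, 6, 7, 8, 9}.
  The only value from 1–9 not eliminated is 4, so I2 = 4.
For D4:
  Consider where 9 can go in column D.
  D6 is out (row 6 already has a 9).
  D8 is out (row 8 already has a 9).
  So the only cell in column D that can hold 9 is D4.
  So D4 = 9.
For H4:
  Consider where 7 can go in box 6.
  I4 is out (column I already has a 7).
  G5 is out (row 5 already has a 7).
  H5 is out (row 5 already has a 7).
  I5 is out (row 5 already has a 7).
  So the only cell in box 6 that can hold 7 is H4.
  So H4 = 7.

4,9,7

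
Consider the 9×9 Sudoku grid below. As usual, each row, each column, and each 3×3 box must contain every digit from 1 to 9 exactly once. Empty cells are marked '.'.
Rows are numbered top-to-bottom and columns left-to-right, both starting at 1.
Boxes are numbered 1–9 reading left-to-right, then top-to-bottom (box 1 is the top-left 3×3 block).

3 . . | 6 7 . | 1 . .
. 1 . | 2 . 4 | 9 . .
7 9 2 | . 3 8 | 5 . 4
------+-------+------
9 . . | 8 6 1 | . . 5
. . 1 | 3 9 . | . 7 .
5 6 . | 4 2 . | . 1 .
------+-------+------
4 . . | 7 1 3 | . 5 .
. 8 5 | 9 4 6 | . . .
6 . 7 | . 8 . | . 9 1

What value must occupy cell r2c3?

6

Cell r2c3 itself could take any of {6, 8} by direct elimination.
Consider where 6 can go in box 1.
r1c2 is out (row 1 already has a 6).
r1c3 is out (row 1 already has a 6).
r2c1 is out (column 1 already has a 6).
So the only cell in box 1 that can hold 6 is r2c3.
Therefore r2c3 = 6.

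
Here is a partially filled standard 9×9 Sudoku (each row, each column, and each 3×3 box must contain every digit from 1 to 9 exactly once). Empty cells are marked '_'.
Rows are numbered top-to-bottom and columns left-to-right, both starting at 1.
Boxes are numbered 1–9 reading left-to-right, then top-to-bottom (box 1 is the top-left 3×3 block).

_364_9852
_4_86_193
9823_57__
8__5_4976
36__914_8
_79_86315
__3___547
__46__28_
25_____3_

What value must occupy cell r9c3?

8

Cell r9c3 itself could take any of {1, 7, 8} by direct elimination.
Consider where 8 can go in box 7.
r7c1 is out (column 1 already has a 8).
r7c2 is out (column 2 already has a 8).
r8c1 is out (row 8 already has a 8).
r8c2 is out (row 8 already has a 8).
So the only cell in box 7 that can hold 8 is r9c3.
Therefore r9c3 = 8.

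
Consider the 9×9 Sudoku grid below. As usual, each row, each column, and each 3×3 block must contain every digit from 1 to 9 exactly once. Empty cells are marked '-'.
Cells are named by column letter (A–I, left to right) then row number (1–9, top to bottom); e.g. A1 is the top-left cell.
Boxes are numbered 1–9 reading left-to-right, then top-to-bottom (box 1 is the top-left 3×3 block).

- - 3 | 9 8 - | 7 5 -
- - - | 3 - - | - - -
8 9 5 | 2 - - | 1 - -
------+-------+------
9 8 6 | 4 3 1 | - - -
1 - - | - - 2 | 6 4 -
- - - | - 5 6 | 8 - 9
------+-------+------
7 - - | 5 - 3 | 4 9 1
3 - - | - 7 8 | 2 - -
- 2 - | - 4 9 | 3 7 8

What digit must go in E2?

Cell E2 itself could take any of {1, 6} by direct elimination.
Consider where 1 can go in column E.
E3 is out (row 3 already has a 1).
E5 is out (row 5 already has a 1).
E7 is out (row 7 already has a 1).
So the only cell in column E that can hold 1 is E2.
Therefore E2 = 1.

1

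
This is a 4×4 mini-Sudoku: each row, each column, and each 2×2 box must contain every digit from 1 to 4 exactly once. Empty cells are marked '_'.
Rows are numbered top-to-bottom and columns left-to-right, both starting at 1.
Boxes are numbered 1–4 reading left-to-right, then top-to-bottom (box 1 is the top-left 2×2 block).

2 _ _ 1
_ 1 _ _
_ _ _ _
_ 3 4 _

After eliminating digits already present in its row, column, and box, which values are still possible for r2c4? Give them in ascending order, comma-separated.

Row 2 already contains {1}.
Column 4 already contains {1}.
Its 2×2 block (box 2) already contains {1}.
Removing those from 1–4 leaves {2, 3, 4} as the candidates for r2c4.

2,3,4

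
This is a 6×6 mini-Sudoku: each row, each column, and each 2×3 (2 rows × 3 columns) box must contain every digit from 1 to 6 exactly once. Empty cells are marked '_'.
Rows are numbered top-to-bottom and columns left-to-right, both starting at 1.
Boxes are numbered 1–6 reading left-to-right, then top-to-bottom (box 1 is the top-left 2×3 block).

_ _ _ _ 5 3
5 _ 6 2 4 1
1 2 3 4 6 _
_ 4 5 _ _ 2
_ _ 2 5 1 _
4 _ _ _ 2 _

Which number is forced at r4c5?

Row 4 already contains {2, 4, 5}.
Column 5 already contains {1, 2, 4, 5, 6}.
Its 2×3 block (box 4) already contains {2, 4, 6}.
The only value from 1–6 not eliminated is 3, so r4c5 = 3.

3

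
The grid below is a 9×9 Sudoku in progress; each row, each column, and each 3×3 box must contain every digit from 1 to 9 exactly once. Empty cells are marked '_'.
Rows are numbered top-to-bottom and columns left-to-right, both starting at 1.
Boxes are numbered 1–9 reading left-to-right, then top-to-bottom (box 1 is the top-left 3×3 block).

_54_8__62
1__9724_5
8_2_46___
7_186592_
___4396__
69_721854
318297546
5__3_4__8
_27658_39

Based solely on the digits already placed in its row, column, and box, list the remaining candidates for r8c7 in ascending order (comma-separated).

Row 8 already contains {3, 4, 5, 8}.
Column 7 already contains {4, 5, 6, 8, 9}.
Its 3×3 block (box 9) already contains {3, 4, 5, 6, 8, 9}.
Removing those from 1–9 leaves {1, 2, 7} as the candidates for r8c7.

1,2,7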